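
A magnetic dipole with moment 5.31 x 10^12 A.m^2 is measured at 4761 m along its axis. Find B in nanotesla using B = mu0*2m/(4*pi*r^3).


m = 5.31 x 10^12 = 5310000000000 A.m^2
2m = 10620000000000 A.m^2
r^3 = 4761^3 = 107918163081
B = (4pi*10^-7) * 10620000000000 / (4*pi * 107918163081) * 1e9
= 13345485.592449 / 1356139633296.7 * 1e9
= 9840.7902 nT

9840.7902


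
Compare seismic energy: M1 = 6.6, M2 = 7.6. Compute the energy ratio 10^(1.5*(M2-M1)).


M2 - M1 = 7.6 - 6.6 = 1.0
1.5 * 1.0 = 1.5
ratio = 10^1.5 = 31.62

31.62


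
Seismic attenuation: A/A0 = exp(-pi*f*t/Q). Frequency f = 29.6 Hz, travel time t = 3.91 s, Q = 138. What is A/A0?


pi*f*t/Q = pi*29.6*3.91/138 = 2.634749
A/A0 = exp(-2.634749) = 0.071737

0.071737


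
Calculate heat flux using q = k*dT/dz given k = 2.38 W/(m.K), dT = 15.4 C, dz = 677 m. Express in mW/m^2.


q = k * dT / dz * 1000
= 2.38 * 15.4 / 677 * 1000
= 0.054139 * 1000
= 54.1388 mW/m^2

54.1388


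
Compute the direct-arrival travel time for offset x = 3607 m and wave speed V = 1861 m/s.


t = x / V
= 3607 / 1861
= 1.9382 s

1.9382


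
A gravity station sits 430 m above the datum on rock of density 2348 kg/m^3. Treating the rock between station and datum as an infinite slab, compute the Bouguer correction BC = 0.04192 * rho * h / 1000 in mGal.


BC = 0.04192 * rho * h / 1000
= 0.04192 * 2348 * 430 / 1000
= 42.3241 mGal

42.3241


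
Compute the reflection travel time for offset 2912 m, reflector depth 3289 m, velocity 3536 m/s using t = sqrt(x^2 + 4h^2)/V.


x^2 + 4h^2 = 2912^2 + 4*3289^2 = 8479744 + 43270084 = 51749828
sqrt(51749828) = 7193.7353
t = 7193.7353 / 3536 = 2.0344 s

2.0344


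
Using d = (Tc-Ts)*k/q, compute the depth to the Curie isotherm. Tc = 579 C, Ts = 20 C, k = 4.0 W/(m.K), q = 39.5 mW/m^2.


T_Curie - T_surf = 579 - 20 = 559 C
Convert q to W/m^2: 39.5 mW/m^2 = 0.0395 W/m^2
d = 559 * 4.0 / 0.0395 = 56607.59 m

56607.59


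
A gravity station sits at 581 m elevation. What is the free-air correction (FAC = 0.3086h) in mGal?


FAC = 0.3086 * h
= 0.3086 * 581
= 179.2966 mGal

179.2966


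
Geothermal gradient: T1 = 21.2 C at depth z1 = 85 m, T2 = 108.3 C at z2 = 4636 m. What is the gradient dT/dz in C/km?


dT = 108.3 - 21.2 = 87.1 C
dz = 4636 - 85 = 4551 m
gradient = dT/dz * 1000 = 87.1/4551 * 1000 = 19.1387 C/km

19.1387


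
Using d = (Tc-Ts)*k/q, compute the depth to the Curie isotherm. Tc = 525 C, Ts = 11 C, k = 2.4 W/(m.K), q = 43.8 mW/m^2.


T_Curie - T_surf = 525 - 11 = 514 C
Convert q to W/m^2: 43.8 mW/m^2 = 0.0438 W/m^2
d = 514 * 2.4 / 0.0438 = 28164.38 m

28164.38


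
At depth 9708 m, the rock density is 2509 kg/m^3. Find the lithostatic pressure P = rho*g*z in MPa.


P = rho * g * z / 1e6
= 2509 * 9.81 * 9708 / 1e6
= 238945819.32 / 1e6
= 238.9458 MPa

238.9458


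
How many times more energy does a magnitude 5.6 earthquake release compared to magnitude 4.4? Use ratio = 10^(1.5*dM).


M2 - M1 = 5.6 - 4.4 = 1.2
1.5 * 1.2 = 1.8
ratio = 10^1.8 = 63.1

63.1


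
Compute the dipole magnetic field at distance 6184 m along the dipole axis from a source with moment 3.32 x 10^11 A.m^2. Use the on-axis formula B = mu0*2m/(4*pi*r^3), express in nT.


m = 3.32 x 10^11 = 332000000000 A.m^2
2m = 664000000000 A.m^2
r^3 = 6184^3 = 236487637504
B = (4pi*10^-7) * 664000000000 / (4*pi * 236487637504) * 1e9
= 834407.008793 / 2971791298589.49 * 1e9
= 280.7758 nT

280.7758


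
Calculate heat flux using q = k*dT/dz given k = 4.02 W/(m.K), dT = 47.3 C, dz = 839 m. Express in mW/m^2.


q = k * dT / dz * 1000
= 4.02 * 47.3 / 839 * 1000
= 0.226634 * 1000
= 226.6341 mW/m^2

226.6341


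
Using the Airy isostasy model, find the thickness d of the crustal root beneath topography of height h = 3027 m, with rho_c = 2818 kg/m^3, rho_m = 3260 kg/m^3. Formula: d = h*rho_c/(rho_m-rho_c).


rho_m - rho_c = 3260 - 2818 = 442
d = 3027 * 2818 / 442
= 8530086 / 442
= 19298.84 m

19298.84


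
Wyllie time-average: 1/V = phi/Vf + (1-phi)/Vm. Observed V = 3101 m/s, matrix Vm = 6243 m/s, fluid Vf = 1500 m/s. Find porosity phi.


1/V - 1/Vm = 1/3101 - 1/6243 = 0.0001623
1/Vf - 1/Vm = 1/1500 - 1/6243 = 0.00050649
phi = 0.0001623 / 0.00050649 = 0.3204

0.3204


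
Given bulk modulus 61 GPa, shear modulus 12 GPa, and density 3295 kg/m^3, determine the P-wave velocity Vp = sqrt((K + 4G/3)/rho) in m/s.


First compute the effective modulus:
K + 4G/3 = 61e9 + 4*12e9/3 = 77000000000.0 Pa
Then divide by density:
77000000000.0 / 3295 = 23368740.5159 Pa/(kg/m^3)
Take the square root:
Vp = sqrt(23368740.5159) = 4834.12 m/s

4834.12


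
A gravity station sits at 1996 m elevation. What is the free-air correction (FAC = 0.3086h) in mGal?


FAC = 0.3086 * h
= 0.3086 * 1996
= 615.9656 mGal

615.9656


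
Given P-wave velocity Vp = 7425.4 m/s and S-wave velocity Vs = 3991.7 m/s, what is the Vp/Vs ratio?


Vp/Vs = 7425.4 / 3991.7
= 1.8602

1.8602


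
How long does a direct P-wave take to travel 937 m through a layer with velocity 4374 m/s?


t = x / V
= 937 / 4374
= 0.2142 s

0.2142


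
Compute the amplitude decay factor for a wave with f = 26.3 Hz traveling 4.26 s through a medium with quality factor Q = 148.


pi*f*t/Q = pi*26.3*4.26/148 = 2.378228
A/A0 = exp(-2.378228) = 0.092715

0.092715


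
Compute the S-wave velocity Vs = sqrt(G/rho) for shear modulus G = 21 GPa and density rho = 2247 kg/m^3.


Convert G to Pa: G = 21e9 Pa
Compute G/rho = 21e9 / 2247 = 9345794.3925
Vs = sqrt(9345794.3925) = 3057.09 m/s

3057.09


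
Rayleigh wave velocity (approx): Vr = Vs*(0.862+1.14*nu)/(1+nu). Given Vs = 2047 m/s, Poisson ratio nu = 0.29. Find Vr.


Numerator factor = 0.862 + 1.14*0.29 = 1.1926
Denominator = 1 + 0.29 = 1.29
Vr = 2047 * 1.1926 / 1.29 = 1892.44 m/s

1892.44


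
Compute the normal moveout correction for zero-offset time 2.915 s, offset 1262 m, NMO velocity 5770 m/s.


x/Vnmo = 1262/5770 = 0.218718
(x/Vnmo)^2 = 0.047837
t0^2 = 8.497225
sqrt(8.497225 + 0.047837) = 2.923194
dt = 2.923194 - 2.915 = 0.008194

0.008194


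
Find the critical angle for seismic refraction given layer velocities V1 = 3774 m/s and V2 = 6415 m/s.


V1/V2 = 3774/6415 = 0.588309
theta_c = arcsin(0.588309) = 36.0371 degrees

36.0371


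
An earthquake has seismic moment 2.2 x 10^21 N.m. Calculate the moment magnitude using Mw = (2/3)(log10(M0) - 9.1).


log10(M0) = log10(2.2 x 10^21) = 21.3424
Mw = 2/3 * (21.3424 - 9.1)
= 2/3 * 12.2424
= 8.16

8.16


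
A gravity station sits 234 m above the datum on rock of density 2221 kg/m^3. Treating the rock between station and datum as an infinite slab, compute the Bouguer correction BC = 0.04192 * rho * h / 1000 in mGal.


BC = 0.04192 * rho * h / 1000
= 0.04192 * 2221 * 234 / 1000
= 21.7864 mGal

21.7864


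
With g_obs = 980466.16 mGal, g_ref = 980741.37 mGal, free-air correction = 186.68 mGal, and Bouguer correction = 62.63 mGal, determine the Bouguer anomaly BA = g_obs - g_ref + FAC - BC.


BA = g_obs - g_ref + FAC - BC
= 980466.16 - 980741.37 + 186.68 - 62.63
= -151.16 mGal

-151.16


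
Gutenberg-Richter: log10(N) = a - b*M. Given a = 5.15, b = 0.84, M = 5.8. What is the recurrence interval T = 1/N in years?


log10(N) = 5.15 - 0.84*5.8 = 0.278
N = 10^0.278 = 1.896706
T = 1/N = 1/1.896706 = 0.5272 years

0.5272


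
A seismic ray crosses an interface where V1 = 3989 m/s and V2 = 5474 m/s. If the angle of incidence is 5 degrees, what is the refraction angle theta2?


sin(theta1) = sin(5 deg) = 0.087156
sin(theta2) = V2/V1 * sin(theta1) = 5474/3989 * 0.087156 = 0.119602
theta2 = arcsin(0.119602) = 6.8691 degrees

6.8691


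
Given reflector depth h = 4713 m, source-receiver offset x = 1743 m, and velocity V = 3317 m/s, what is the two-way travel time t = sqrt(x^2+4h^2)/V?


x^2 + 4h^2 = 1743^2 + 4*4713^2 = 3038049 + 88849476 = 91887525
sqrt(91887525) = 9585.7981
t = 9585.7981 / 3317 = 2.8899 s

2.8899


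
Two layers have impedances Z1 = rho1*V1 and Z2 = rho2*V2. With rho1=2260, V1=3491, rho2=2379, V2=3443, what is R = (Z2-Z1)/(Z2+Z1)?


Z1 = 2260 * 3491 = 7889660
Z2 = 2379 * 3443 = 8190897
R = (8190897 - 7889660) / (8190897 + 7889660) = 301237 / 16080557 = 0.0187

0.0187


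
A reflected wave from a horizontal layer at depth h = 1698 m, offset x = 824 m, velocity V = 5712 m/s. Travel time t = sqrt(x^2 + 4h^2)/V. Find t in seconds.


x^2 + 4h^2 = 824^2 + 4*1698^2 = 678976 + 11532816 = 12211792
sqrt(12211792) = 3494.5375
t = 3494.5375 / 5712 = 0.6118 s

0.6118


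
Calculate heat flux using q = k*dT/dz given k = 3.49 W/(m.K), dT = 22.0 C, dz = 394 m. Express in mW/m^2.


q = k * dT / dz * 1000
= 3.49 * 22.0 / 394 * 1000
= 0.194873 * 1000
= 194.8731 mW/m^2

194.8731


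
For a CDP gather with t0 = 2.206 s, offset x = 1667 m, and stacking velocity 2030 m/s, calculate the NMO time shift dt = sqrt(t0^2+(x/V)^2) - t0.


x/Vnmo = 1667/2030 = 0.821182
(x/Vnmo)^2 = 0.67434
t0^2 = 4.866436
sqrt(4.866436 + 0.67434) = 2.353885
dt = 2.353885 - 2.206 = 0.147885

0.147885


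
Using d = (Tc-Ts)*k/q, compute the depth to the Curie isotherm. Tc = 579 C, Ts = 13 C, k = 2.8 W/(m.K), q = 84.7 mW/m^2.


T_Curie - T_surf = 579 - 13 = 566 C
Convert q to W/m^2: 84.7 mW/m^2 = 0.0847 W/m^2
d = 566 * 2.8 / 0.0847 = 18710.74 m

18710.74


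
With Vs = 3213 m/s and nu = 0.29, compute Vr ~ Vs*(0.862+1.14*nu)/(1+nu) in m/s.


Numerator factor = 0.862 + 1.14*0.29 = 1.1926
Denominator = 1 + 0.29 = 1.29
Vr = 3213 * 1.1926 / 1.29 = 2970.41 m/s

2970.41


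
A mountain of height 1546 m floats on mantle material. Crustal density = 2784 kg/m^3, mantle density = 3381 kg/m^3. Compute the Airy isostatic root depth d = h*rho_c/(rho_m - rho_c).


rho_m - rho_c = 3381 - 2784 = 597
d = 1546 * 2784 / 597
= 4304064 / 597
= 7209.49 m

7209.49


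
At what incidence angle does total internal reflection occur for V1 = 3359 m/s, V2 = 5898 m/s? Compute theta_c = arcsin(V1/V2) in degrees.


V1/V2 = 3359/5898 = 0.569515
theta_c = arcsin(0.569515) = 34.7164 degrees

34.7164


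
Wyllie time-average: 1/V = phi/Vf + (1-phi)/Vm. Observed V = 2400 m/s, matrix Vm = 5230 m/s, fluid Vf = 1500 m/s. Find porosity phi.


1/V - 1/Vm = 1/2400 - 1/5230 = 0.00022546
1/Vf - 1/Vm = 1/1500 - 1/5230 = 0.00047546
phi = 0.00022546 / 0.00047546 = 0.4742

0.4742


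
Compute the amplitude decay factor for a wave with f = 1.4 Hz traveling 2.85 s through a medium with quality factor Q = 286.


pi*f*t/Q = pi*1.4*2.85/286 = 0.043829
A/A0 = exp(-0.043829) = 0.957118

0.957118


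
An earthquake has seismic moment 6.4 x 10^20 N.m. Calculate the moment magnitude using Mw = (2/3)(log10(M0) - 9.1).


log10(M0) = log10(6.4 x 10^20) = 20.8062
Mw = 2/3 * (20.8062 - 9.1)
= 2/3 * 11.7062
= 7.8

7.8


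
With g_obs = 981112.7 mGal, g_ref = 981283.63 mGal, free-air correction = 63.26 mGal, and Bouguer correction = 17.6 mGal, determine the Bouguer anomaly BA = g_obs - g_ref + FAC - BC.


BA = g_obs - g_ref + FAC - BC
= 981112.7 - 981283.63 + 63.26 - 17.6
= -125.27 mGal

-125.27


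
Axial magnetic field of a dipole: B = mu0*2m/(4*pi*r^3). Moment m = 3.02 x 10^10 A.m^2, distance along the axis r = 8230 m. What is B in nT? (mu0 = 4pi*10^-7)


m = 3.02 x 10^10 = 30200000000 A.m^2
2m = 60400000000 A.m^2
r^3 = 8230^3 = 557441767000
B = (4pi*10^-7) * 60400000000 / (4*pi * 557441767000) * 1e9
= 75900.878511 / 7005019840045.25 * 1e9
= 10.8352 nT

10.8352


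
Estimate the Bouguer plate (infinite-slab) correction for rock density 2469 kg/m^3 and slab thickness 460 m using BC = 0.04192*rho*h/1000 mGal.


BC = 0.04192 * rho * h / 1000
= 0.04192 * 2469 * 460 / 1000
= 47.6102 mGal

47.6102


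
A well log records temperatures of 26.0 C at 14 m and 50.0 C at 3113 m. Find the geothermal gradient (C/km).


dT = 50.0 - 26.0 = 24.0 C
dz = 3113 - 14 = 3099 m
gradient = dT/dz * 1000 = 24.0/3099 * 1000 = 7.7444 C/km

7.7444


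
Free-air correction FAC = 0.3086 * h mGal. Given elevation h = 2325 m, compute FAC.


FAC = 0.3086 * h
= 0.3086 * 2325
= 717.495 mGal

717.495


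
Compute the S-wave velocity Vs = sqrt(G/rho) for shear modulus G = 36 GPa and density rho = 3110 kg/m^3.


Convert G to Pa: G = 36e9 Pa
Compute G/rho = 36e9 / 3110 = 11575562.701
Vs = sqrt(11575562.701) = 3402.29 m/s

3402.29


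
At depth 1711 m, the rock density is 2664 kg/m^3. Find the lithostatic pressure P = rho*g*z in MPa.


P = rho * g * z / 1e6
= 2664 * 9.81 * 1711 / 1e6
= 44715000.24 / 1e6
= 44.715 MPa

44.715


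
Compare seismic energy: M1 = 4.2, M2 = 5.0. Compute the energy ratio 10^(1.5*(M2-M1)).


M2 - M1 = 5.0 - 4.2 = 0.8
1.5 * 0.8 = 1.2
ratio = 10^1.2 = 15.85

15.85


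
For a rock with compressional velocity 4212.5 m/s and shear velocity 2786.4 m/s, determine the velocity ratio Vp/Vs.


Vp/Vs = 4212.5 / 2786.4
= 1.5118

1.5118


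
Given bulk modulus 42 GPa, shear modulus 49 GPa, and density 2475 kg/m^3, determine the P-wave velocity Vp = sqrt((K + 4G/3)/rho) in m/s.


First compute the effective modulus:
K + 4G/3 = 42e9 + 4*49e9/3 = 107333333333.33 Pa
Then divide by density:
107333333333.33 / 2475 = 43367003.367 Pa/(kg/m^3)
Take the square root:
Vp = sqrt(43367003.367) = 6585.36 m/s

6585.36


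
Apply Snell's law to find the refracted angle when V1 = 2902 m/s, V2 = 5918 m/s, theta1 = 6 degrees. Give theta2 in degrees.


sin(theta1) = sin(6 deg) = 0.104528
sin(theta2) = V2/V1 * sin(theta1) = 5918/2902 * 0.104528 = 0.213163
theta2 = arcsin(0.213163) = 12.3078 degrees

12.3078


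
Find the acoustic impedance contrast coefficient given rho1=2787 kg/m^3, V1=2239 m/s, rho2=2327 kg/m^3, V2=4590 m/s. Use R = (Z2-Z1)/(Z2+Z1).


Z1 = 2787 * 2239 = 6240093
Z2 = 2327 * 4590 = 10680930
R = (10680930 - 6240093) / (10680930 + 6240093) = 4440837 / 16921023 = 0.2624

0.2624


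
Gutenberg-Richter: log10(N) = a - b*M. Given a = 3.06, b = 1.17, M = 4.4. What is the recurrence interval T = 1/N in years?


log10(N) = 3.06 - 1.17*4.4 = -2.088
N = 10^-2.088 = 0.008166
T = 1/N = 1/0.008166 = 122.4616 years

122.4616


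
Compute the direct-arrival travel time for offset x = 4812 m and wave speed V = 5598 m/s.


t = x / V
= 4812 / 5598
= 0.8596 s

0.8596


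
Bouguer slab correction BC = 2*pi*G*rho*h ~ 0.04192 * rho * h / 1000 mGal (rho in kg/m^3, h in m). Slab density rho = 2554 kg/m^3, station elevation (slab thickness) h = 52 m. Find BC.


BC = 0.04192 * rho * h / 1000
= 0.04192 * 2554 * 52 / 1000
= 5.5673 mGal

5.5673


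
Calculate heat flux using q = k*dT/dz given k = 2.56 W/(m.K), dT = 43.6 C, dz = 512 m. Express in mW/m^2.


q = k * dT / dz * 1000
= 2.56 * 43.6 / 512 * 1000
= 0.218 * 1000
= 218.0 mW/m^2

218.0


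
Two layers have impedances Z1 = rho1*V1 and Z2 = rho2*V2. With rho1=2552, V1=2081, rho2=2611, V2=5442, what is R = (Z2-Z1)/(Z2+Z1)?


Z1 = 2552 * 2081 = 5310712
Z2 = 2611 * 5442 = 14209062
R = (14209062 - 5310712) / (14209062 + 5310712) = 8898350 / 19519774 = 0.4559

0.4559


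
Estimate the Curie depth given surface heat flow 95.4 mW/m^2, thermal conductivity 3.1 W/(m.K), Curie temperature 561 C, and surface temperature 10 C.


T_Curie - T_surf = 561 - 10 = 551 C
Convert q to W/m^2: 95.4 mW/m^2 = 0.0954 W/m^2
d = 551 * 3.1 / 0.0954 = 17904.61 m

17904.61


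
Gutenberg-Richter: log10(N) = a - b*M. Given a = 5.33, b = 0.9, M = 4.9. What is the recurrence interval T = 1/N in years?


log10(N) = 5.33 - 0.9*4.9 = 0.92
N = 10^0.92 = 8.317638
T = 1/N = 1/8.317638 = 0.1202 years

0.1202


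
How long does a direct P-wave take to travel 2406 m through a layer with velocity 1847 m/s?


t = x / V
= 2406 / 1847
= 1.3027 s

1.3027


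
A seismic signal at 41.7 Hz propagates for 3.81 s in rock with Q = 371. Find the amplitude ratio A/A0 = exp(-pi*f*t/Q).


pi*f*t/Q = pi*41.7*3.81/371 = 1.345355
A/A0 = exp(-1.345355) = 0.260447

0.260447


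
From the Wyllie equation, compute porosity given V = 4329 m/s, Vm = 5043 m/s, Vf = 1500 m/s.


1/V - 1/Vm = 1/4329 - 1/5043 = 3.271e-05
1/Vf - 1/Vm = 1/1500 - 1/5043 = 0.00046837
phi = 3.271e-05 / 0.00046837 = 0.0698

0.0698


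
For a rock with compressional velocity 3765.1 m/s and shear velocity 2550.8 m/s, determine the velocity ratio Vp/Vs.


Vp/Vs = 3765.1 / 2550.8
= 1.476

1.476


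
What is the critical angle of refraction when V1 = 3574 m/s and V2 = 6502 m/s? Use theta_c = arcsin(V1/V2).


V1/V2 = 3574/6502 = 0.549677
theta_c = arcsin(0.549677) = 33.3449 degrees

33.3449


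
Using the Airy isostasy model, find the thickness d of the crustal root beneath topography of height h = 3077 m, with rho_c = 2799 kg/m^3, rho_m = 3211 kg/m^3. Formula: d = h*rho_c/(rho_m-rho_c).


rho_m - rho_c = 3211 - 2799 = 412
d = 3077 * 2799 / 412
= 8612523 / 412
= 20904.18 m

20904.18


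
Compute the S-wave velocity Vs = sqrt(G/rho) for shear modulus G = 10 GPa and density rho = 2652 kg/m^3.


Convert G to Pa: G = 10e9 Pa
Compute G/rho = 10e9 / 2652 = 3770739.0649
Vs = sqrt(3770739.0649) = 1941.84 m/s

1941.84


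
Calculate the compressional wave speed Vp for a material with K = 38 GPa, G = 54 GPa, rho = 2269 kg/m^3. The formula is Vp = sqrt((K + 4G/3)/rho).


First compute the effective modulus:
K + 4G/3 = 38e9 + 4*54e9/3 = 110000000000.0 Pa
Then divide by density:
110000000000.0 / 2269 = 48479506.3905 Pa/(kg/m^3)
Take the square root:
Vp = sqrt(48479506.3905) = 6962.72 m/s

6962.72


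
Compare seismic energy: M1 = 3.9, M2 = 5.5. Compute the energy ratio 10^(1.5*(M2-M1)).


M2 - M1 = 5.5 - 3.9 = 1.6
1.5 * 1.6 = 2.4
ratio = 10^2.4 = 251.19

251.19


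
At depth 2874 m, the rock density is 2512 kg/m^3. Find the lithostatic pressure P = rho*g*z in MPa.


P = rho * g * z / 1e6
= 2512 * 9.81 * 2874 / 1e6
= 70823177.28 / 1e6
= 70.8232 MPa

70.8232


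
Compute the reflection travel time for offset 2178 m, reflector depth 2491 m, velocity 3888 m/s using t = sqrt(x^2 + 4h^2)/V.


x^2 + 4h^2 = 2178^2 + 4*2491^2 = 4743684 + 24820324 = 29564008
sqrt(29564008) = 5437.2795
t = 5437.2795 / 3888 = 1.3985 s

1.3985


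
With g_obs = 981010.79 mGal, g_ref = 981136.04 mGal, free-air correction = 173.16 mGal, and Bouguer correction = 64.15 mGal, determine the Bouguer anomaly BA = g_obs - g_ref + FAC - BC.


BA = g_obs - g_ref + FAC - BC
= 981010.79 - 981136.04 + 173.16 - 64.15
= -16.24 mGal

-16.24


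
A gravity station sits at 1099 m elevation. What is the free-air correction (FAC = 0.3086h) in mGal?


FAC = 0.3086 * h
= 0.3086 * 1099
= 339.1514 mGal

339.1514


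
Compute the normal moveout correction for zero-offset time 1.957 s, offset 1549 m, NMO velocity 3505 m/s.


x/Vnmo = 1549/3505 = 0.44194
(x/Vnmo)^2 = 0.195311
t0^2 = 3.829849
sqrt(3.829849 + 0.195311) = 2.00628
dt = 2.00628 - 1.957 = 0.04928

0.04928


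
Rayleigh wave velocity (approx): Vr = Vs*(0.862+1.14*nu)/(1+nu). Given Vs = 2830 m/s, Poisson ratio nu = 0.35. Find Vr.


Numerator factor = 0.862 + 1.14*0.35 = 1.261
Denominator = 1 + 0.35 = 1.35
Vr = 2830 * 1.261 / 1.35 = 2643.43 m/s

2643.43


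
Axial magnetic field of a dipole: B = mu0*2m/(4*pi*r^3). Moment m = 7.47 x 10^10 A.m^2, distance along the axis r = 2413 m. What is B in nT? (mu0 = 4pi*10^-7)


m = 7.47 x 10^10 = 74700000000 A.m^2
2m = 149400000000 A.m^2
r^3 = 2413^3 = 14049858997
B = (4pi*10^-7) * 149400000000 / (4*pi * 14049858997) * 1e9
= 187741.576979 / 176555735235.79 * 1e9
= 1063.3559 nT

1063.3559


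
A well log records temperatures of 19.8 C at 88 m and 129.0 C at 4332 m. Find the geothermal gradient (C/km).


dT = 129.0 - 19.8 = 109.2 C
dz = 4332 - 88 = 4244 m
gradient = dT/dz * 1000 = 109.2/4244 * 1000 = 25.7304 C/km

25.7304


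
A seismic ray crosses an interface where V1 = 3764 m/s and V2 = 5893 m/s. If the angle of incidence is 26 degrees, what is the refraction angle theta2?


sin(theta1) = sin(26 deg) = 0.438371
sin(theta2) = V2/V1 * sin(theta1) = 5893/3764 * 0.438371 = 0.686323
theta2 = arcsin(0.686323) = 43.3398 degrees

43.3398


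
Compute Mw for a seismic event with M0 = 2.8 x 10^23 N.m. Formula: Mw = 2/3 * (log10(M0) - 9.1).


log10(M0) = log10(2.8 x 10^23) = 23.4472
Mw = 2/3 * (23.4472 - 9.1)
= 2/3 * 14.3472
= 9.56

9.56


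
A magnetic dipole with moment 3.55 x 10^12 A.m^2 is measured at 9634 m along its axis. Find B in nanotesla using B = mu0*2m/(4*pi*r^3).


m = 3.55 x 10^12 = 3550000000000 A.m^2
2m = 7100000000000 A.m^2
r^3 = 9634^3 = 894169652104
B = (4pi*10^-7) * 7100000000000 / (4*pi * 894169652104) * 1e9
= 8922123.136195 / 11236467240451.47 * 1e9
= 794.0328 nT

794.0328


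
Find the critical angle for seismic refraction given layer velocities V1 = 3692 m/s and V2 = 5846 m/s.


V1/V2 = 3692/5846 = 0.631543
theta_c = arcsin(0.631543) = 39.164 degrees

39.164


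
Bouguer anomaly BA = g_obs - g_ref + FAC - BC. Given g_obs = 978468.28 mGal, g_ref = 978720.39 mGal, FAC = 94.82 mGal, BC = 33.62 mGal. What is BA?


BA = g_obs - g_ref + FAC - BC
= 978468.28 - 978720.39 + 94.82 - 33.62
= -190.91 mGal

-190.91


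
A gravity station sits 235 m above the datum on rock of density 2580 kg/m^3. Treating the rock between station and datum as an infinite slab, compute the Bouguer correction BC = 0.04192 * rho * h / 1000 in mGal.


BC = 0.04192 * rho * h / 1000
= 0.04192 * 2580 * 235 / 1000
= 25.4161 mGal

25.4161


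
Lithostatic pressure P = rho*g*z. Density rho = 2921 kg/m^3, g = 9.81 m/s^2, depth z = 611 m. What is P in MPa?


P = rho * g * z / 1e6
= 2921 * 9.81 * 611 / 1e6
= 17508211.11 / 1e6
= 17.5082 MPa

17.5082


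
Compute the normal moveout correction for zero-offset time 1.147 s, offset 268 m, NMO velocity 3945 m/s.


x/Vnmo = 268/3945 = 0.067934
(x/Vnmo)^2 = 0.004615
t0^2 = 1.315609
sqrt(1.315609 + 0.004615) = 1.14901
dt = 1.14901 - 1.147 = 0.00201

0.00201


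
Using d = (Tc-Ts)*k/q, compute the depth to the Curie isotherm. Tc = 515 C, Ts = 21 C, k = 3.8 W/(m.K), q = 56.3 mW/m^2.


T_Curie - T_surf = 515 - 21 = 494 C
Convert q to W/m^2: 56.3 mW/m^2 = 0.0563 W/m^2
d = 494 * 3.8 / 0.0563 = 33342.81 m

33342.81


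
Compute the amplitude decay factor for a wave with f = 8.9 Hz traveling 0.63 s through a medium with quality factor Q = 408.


pi*f*t/Q = pi*8.9*0.63/408 = 0.043174
A/A0 = exp(-0.043174) = 0.957745

0.957745


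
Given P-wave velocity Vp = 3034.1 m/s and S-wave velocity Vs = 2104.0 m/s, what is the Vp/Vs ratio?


Vp/Vs = 3034.1 / 2104.0
= 1.4421

1.4421


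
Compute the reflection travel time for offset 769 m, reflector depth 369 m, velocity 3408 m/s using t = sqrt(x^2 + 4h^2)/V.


x^2 + 4h^2 = 769^2 + 4*369^2 = 591361 + 544644 = 1136005
sqrt(1136005) = 1065.8354
t = 1065.8354 / 3408 = 0.3127 s

0.3127


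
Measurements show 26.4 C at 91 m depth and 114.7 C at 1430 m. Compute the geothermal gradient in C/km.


dT = 114.7 - 26.4 = 88.3 C
dz = 1430 - 91 = 1339 m
gradient = dT/dz * 1000 = 88.3/1339 * 1000 = 65.9447 C/km

65.9447


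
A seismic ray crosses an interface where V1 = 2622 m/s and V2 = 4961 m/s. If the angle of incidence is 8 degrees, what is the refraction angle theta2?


sin(theta1) = sin(8 deg) = 0.139173
sin(theta2) = V2/V1 * sin(theta1) = 4961/2622 * 0.139173 = 0.263325
theta2 = arcsin(0.263325) = 15.2674 degrees

15.2674


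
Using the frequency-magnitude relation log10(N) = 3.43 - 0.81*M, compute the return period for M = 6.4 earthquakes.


log10(N) = 3.43 - 0.81*6.4 = -1.754
N = 10^-1.754 = 0.01762
T = 1/N = 1/0.01762 = 56.7545 years

56.7545


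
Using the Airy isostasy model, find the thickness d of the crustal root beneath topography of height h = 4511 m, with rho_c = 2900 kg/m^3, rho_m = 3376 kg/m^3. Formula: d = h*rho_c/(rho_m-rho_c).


rho_m - rho_c = 3376 - 2900 = 476
d = 4511 * 2900 / 476
= 13081900 / 476
= 27482.98 m

27482.98


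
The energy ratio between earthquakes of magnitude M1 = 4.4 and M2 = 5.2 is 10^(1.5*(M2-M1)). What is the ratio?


M2 - M1 = 5.2 - 4.4 = 0.8
1.5 * 0.8 = 1.2
ratio = 10^1.2 = 15.85

15.85


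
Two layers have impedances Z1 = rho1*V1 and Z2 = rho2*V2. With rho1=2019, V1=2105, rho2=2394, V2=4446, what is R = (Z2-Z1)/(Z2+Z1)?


Z1 = 2019 * 2105 = 4249995
Z2 = 2394 * 4446 = 10643724
R = (10643724 - 4249995) / (10643724 + 4249995) = 6393729 / 14893719 = 0.4293

0.4293


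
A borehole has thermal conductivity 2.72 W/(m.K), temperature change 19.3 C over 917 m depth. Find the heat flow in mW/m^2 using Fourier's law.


q = k * dT / dz * 1000
= 2.72 * 19.3 / 917 * 1000
= 0.057248 * 1000
= 57.2475 mW/m^2

57.2475


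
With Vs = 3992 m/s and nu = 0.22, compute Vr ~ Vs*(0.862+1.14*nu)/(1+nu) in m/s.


Numerator factor = 0.862 + 1.14*0.22 = 1.1128
Denominator = 1 + 0.22 = 1.22
Vr = 3992 * 1.1128 / 1.22 = 3641.23 m/s

3641.23


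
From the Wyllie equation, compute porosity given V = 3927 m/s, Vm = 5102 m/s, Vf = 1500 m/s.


1/V - 1/Vm = 1/3927 - 1/5102 = 5.865e-05
1/Vf - 1/Vm = 1/1500 - 1/5102 = 0.00047067
phi = 5.865e-05 / 0.00047067 = 0.1246

0.1246


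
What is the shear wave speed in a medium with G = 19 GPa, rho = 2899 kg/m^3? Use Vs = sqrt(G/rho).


Convert G to Pa: G = 19e9 Pa
Compute G/rho = 19e9 / 2899 = 6553984.1325
Vs = sqrt(6553984.1325) = 2560.08 m/s

2560.08


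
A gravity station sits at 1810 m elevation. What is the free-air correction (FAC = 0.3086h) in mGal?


FAC = 0.3086 * h
= 0.3086 * 1810
= 558.566 mGal

558.566


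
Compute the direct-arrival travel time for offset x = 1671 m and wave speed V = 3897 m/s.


t = x / V
= 1671 / 3897
= 0.4288 s

0.4288


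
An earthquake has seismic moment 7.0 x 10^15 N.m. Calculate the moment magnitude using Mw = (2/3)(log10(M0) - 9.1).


log10(M0) = log10(7.0 x 10^15) = 15.8451
Mw = 2/3 * (15.8451 - 9.1)
= 2/3 * 6.7451
= 4.5

4.5


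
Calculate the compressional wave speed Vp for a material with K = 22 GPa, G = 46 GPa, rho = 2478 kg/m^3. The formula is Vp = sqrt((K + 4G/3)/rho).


First compute the effective modulus:
K + 4G/3 = 22e9 + 4*46e9/3 = 83333333333.33 Pa
Then divide by density:
83333333333.33 / 2478 = 33629270.9174 Pa/(kg/m^3)
Take the square root:
Vp = sqrt(33629270.9174) = 5799.08 m/s

5799.08


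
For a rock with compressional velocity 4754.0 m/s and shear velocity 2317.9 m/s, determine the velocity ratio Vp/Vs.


Vp/Vs = 4754.0 / 2317.9
= 2.051

2.051


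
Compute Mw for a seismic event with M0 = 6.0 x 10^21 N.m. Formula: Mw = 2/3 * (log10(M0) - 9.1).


log10(M0) = log10(6.0 x 10^21) = 21.7782
Mw = 2/3 * (21.7782 - 9.1)
= 2/3 * 12.6782
= 8.45

8.45


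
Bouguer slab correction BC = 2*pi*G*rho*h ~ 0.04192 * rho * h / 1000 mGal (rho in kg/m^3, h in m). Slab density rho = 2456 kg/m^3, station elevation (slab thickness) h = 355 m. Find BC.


BC = 0.04192 * rho * h / 1000
= 0.04192 * 2456 * 355 / 1000
= 36.5492 mGal

36.5492


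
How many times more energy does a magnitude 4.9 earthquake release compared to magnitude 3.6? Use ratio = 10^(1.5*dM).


M2 - M1 = 4.9 - 3.6 = 1.3
1.5 * 1.3 = 1.95
ratio = 10^1.95 = 89.13

89.13


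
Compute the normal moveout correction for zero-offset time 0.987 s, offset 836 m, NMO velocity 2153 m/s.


x/Vnmo = 836/2153 = 0.388295
(x/Vnmo)^2 = 0.150773
t0^2 = 0.974169
sqrt(0.974169 + 0.150773) = 1.060633
dt = 1.060633 - 0.987 = 0.073633

0.073633


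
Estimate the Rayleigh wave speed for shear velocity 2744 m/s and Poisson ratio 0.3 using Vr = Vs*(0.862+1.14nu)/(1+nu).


Numerator factor = 0.862 + 1.14*0.3 = 1.204
Denominator = 1 + 0.3 = 1.3
Vr = 2744 * 1.204 / 1.3 = 2541.37 m/s

2541.37


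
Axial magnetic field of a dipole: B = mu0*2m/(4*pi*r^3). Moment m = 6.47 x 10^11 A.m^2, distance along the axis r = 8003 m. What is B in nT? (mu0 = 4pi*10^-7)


m = 6.47 x 10^11 = 647000000000 A.m^2
2m = 1294000000000 A.m^2
r^3 = 8003^3 = 512576216027
B = (4pi*10^-7) * 1294000000000 / (4*pi * 512576216027) * 1e9
= 1626088.357498 / 6441222698701.11 * 1e9
= 252.4503 nT

252.4503


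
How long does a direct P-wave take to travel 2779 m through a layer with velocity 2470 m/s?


t = x / V
= 2779 / 2470
= 1.1251 s

1.1251


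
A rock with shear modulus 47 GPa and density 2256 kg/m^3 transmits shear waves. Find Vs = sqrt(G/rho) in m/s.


Convert G to Pa: G = 47e9 Pa
Compute G/rho = 47e9 / 2256 = 20833333.3333
Vs = sqrt(20833333.3333) = 4564.35 m/s

4564.35


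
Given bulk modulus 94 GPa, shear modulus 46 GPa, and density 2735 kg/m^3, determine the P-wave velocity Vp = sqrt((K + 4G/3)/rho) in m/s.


First compute the effective modulus:
K + 4G/3 = 94e9 + 4*46e9/3 = 155333333333.33 Pa
Then divide by density:
155333333333.33 / 2735 = 56794637.4162 Pa/(kg/m^3)
Take the square root:
Vp = sqrt(56794637.4162) = 7536.22 m/s

7536.22


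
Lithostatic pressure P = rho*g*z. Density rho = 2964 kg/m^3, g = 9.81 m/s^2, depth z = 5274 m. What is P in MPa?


P = rho * g * z / 1e6
= 2964 * 9.81 * 5274 / 1e6
= 153351254.16 / 1e6
= 153.3513 MPa

153.3513


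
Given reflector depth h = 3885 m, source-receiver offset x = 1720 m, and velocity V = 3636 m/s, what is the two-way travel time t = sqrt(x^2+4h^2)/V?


x^2 + 4h^2 = 1720^2 + 4*3885^2 = 2958400 + 60372900 = 63331300
sqrt(63331300) = 7958.0965
t = 7958.0965 / 3636 = 2.1887 s

2.1887


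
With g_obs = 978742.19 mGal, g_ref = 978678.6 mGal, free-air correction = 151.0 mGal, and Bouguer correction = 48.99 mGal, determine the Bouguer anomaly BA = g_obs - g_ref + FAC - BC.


BA = g_obs - g_ref + FAC - BC
= 978742.19 - 978678.6 + 151.0 - 48.99
= 165.6 mGal

165.6


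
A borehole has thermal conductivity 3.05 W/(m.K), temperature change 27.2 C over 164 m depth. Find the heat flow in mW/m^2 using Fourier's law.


q = k * dT / dz * 1000
= 3.05 * 27.2 / 164 * 1000
= 0.505854 * 1000
= 505.8537 mW/m^2

505.8537


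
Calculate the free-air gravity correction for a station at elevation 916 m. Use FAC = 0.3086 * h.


FAC = 0.3086 * h
= 0.3086 * 916
= 282.6776 mGal

282.6776


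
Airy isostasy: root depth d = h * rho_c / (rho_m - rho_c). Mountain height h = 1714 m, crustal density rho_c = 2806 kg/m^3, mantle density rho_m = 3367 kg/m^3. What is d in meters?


rho_m - rho_c = 3367 - 2806 = 561
d = 1714 * 2806 / 561
= 4809484 / 561
= 8573.06 m

8573.06


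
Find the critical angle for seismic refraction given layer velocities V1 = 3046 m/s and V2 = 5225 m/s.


V1/V2 = 3046/5225 = 0.582967
theta_c = arcsin(0.582967) = 35.6595 degrees

35.6595


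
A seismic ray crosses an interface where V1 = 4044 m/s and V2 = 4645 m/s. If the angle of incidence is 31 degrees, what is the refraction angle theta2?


sin(theta1) = sin(31 deg) = 0.515038
sin(theta2) = V2/V1 * sin(theta1) = 4645/4044 * 0.515038 = 0.591581
theta2 = arcsin(0.591581) = 36.2693 degrees

36.2693


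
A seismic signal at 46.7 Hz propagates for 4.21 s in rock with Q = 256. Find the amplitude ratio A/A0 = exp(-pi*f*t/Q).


pi*f*t/Q = pi*46.7*4.21/256 = 2.412731
A/A0 = exp(-2.412731) = 0.08957

0.08957


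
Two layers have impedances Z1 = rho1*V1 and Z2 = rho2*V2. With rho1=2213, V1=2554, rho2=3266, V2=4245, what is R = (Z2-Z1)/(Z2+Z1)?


Z1 = 2213 * 2554 = 5652002
Z2 = 3266 * 4245 = 13864170
R = (13864170 - 5652002) / (13864170 + 5652002) = 8212168 / 19516172 = 0.4208

0.4208


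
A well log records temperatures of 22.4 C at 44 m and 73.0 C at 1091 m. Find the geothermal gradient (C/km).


dT = 73.0 - 22.4 = 50.6 C
dz = 1091 - 44 = 1047 m
gradient = dT/dz * 1000 = 50.6/1047 * 1000 = 48.3286 C/km

48.3286


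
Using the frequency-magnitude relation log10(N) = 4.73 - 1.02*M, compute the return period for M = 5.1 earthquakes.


log10(N) = 4.73 - 1.02*5.1 = -0.472
N = 10^-0.472 = 0.337287
T = 1/N = 1/0.337287 = 2.9648 years

2.9648


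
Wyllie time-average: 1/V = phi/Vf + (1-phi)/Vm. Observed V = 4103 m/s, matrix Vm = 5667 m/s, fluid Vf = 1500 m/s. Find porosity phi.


1/V - 1/Vm = 1/4103 - 1/5667 = 6.726e-05
1/Vf - 1/Vm = 1/1500 - 1/5667 = 0.00049021
phi = 6.726e-05 / 0.00049021 = 0.1372

0.1372


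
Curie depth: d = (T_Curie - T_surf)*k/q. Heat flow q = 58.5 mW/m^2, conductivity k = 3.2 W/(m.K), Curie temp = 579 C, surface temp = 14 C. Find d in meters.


T_Curie - T_surf = 579 - 14 = 565 C
Convert q to W/m^2: 58.5 mW/m^2 = 0.0585 W/m^2
d = 565 * 3.2 / 0.0585 = 30905.98 m

30905.98


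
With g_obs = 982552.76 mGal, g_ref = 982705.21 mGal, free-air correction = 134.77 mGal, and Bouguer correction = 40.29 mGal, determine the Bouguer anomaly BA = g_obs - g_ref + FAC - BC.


BA = g_obs - g_ref + FAC - BC
= 982552.76 - 982705.21 + 134.77 - 40.29
= -57.97 mGal

-57.97


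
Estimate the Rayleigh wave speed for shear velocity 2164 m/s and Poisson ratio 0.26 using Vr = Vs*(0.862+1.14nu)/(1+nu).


Numerator factor = 0.862 + 1.14*0.26 = 1.1584
Denominator = 1 + 0.26 = 1.26
Vr = 2164 * 1.1584 / 1.26 = 1989.51 m/s

1989.51


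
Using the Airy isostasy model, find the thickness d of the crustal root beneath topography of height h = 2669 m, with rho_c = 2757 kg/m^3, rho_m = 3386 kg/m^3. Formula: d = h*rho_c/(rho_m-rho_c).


rho_m - rho_c = 3386 - 2757 = 629
d = 2669 * 2757 / 629
= 7358433 / 629
= 11698.62 m

11698.62


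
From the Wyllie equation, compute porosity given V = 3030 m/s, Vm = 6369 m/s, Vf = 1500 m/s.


1/V - 1/Vm = 1/3030 - 1/6369 = 0.00017302
1/Vf - 1/Vm = 1/1500 - 1/6369 = 0.00050966
phi = 0.00017302 / 0.00050966 = 0.3395

0.3395


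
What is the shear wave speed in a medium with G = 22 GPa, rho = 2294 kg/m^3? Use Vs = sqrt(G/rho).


Convert G to Pa: G = 22e9 Pa
Compute G/rho = 22e9 / 2294 = 9590235.3967
Vs = sqrt(9590235.3967) = 3096.81 m/s

3096.81


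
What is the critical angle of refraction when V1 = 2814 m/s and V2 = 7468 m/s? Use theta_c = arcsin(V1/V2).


V1/V2 = 2814/7468 = 0.376808
theta_c = arcsin(0.376808) = 22.1361 degrees

22.1361


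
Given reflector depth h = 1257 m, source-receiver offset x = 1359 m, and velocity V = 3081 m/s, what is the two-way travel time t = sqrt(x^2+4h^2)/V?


x^2 + 4h^2 = 1359^2 + 4*1257^2 = 1846881 + 6320196 = 8167077
sqrt(8167077) = 2857.8098
t = 2857.8098 / 3081 = 0.9276 s

0.9276


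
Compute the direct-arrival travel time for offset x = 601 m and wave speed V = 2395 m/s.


t = x / V
= 601 / 2395
= 0.2509 s

0.2509


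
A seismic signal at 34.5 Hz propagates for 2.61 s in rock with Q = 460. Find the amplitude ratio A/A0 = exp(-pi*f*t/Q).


pi*f*t/Q = pi*34.5*2.61/460 = 0.614967
A/A0 = exp(-0.614967) = 0.540659

0.540659


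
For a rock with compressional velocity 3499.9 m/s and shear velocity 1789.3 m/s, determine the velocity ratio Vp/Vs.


Vp/Vs = 3499.9 / 1789.3
= 1.956

1.956


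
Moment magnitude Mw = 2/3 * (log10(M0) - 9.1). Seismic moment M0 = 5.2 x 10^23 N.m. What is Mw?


log10(M0) = log10(5.2 x 10^23) = 23.716
Mw = 2/3 * (23.716 - 9.1)
= 2/3 * 14.616
= 9.74

9.74


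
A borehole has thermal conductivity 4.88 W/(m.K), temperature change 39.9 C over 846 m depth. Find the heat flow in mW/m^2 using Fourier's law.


q = k * dT / dz * 1000
= 4.88 * 39.9 / 846 * 1000
= 0.230156 * 1000
= 230.156 mW/m^2

230.156


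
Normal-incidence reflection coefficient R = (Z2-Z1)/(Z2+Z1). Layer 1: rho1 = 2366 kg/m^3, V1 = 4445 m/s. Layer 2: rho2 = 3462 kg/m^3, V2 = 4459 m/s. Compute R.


Z1 = 2366 * 4445 = 10516870
Z2 = 3462 * 4459 = 15437058
R = (15437058 - 10516870) / (15437058 + 10516870) = 4920188 / 25953928 = 0.1896

0.1896


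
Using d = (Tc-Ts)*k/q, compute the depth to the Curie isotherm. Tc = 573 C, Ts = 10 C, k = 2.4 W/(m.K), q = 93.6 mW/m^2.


T_Curie - T_surf = 573 - 10 = 563 C
Convert q to W/m^2: 93.6 mW/m^2 = 0.0936 W/m^2
d = 563 * 2.4 / 0.0936 = 14435.9 m

14435.9


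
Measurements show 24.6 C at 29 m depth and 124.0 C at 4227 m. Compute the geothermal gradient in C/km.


dT = 124.0 - 24.6 = 99.4 C
dz = 4227 - 29 = 4198 m
gradient = dT/dz * 1000 = 99.4/4198 * 1000 = 23.6779 C/km

23.6779


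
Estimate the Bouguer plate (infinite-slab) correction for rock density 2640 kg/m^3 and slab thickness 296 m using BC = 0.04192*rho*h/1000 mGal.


BC = 0.04192 * rho * h / 1000
= 0.04192 * 2640 * 296 / 1000
= 32.758 mGal

32.758


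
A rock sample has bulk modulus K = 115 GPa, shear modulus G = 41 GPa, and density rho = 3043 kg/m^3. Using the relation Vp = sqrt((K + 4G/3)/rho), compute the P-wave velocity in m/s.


First compute the effective modulus:
K + 4G/3 = 115e9 + 4*41e9/3 = 169666666666.67 Pa
Then divide by density:
169666666666.67 / 3043 = 55756380.7646 Pa/(kg/m^3)
Take the square root:
Vp = sqrt(55756380.7646) = 7467.02 m/s

7467.02


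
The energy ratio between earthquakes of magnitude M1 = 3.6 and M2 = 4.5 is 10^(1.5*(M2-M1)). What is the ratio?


M2 - M1 = 4.5 - 3.6 = 0.9
1.5 * 0.9 = 1.35
ratio = 10^1.35 = 22.39

22.39


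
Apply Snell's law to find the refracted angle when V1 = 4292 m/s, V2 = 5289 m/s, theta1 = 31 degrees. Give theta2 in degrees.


sin(theta1) = sin(31 deg) = 0.515038
sin(theta2) = V2/V1 * sin(theta1) = 5289/4292 * 0.515038 = 0.634678
theta2 = arcsin(0.634678) = 39.3961 degrees

39.3961


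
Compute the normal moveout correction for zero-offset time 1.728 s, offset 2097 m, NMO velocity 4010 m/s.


x/Vnmo = 2097/4010 = 0.522943
(x/Vnmo)^2 = 0.273469
t0^2 = 2.985984
sqrt(2.985984 + 0.273469) = 1.805396
dt = 1.805396 - 1.728 = 0.077396

0.077396


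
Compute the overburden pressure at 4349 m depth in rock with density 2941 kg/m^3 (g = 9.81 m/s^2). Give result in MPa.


P = rho * g * z / 1e6
= 2941 * 9.81 * 4349 / 1e6
= 125473912.29 / 1e6
= 125.4739 MPa

125.4739


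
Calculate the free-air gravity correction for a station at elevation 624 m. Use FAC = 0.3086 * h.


FAC = 0.3086 * h
= 0.3086 * 624
= 192.5664 mGal

192.5664


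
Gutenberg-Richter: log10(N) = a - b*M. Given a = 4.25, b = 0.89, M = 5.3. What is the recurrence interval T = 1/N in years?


log10(N) = 4.25 - 0.89*5.3 = -0.467
N = 10^-0.467 = 0.341193
T = 1/N = 1/0.341193 = 2.9309 years

2.9309


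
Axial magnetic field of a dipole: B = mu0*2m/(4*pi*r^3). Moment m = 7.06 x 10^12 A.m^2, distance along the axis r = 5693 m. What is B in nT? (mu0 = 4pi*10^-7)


m = 7.06 x 10^12 = 7060000000000 A.m^2
2m = 14120000000000 A.m^2
r^3 = 5693^3 = 184511547557
B = (4pi*10^-7) * 14120000000000 / (4*pi * 184511547557) * 1e9
= 17743715.307475 / 2318640489230.22 * 1e9
= 7652.6376 nT

7652.6376


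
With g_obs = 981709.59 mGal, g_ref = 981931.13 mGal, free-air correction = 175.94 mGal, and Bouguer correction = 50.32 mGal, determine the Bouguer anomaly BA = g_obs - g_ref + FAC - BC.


BA = g_obs - g_ref + FAC - BC
= 981709.59 - 981931.13 + 175.94 - 50.32
= -95.92 mGal

-95.92


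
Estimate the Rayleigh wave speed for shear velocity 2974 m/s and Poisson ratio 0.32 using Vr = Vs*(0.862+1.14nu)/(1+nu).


Numerator factor = 0.862 + 1.14*0.32 = 1.2268
Denominator = 1 + 0.32 = 1.32
Vr = 2974 * 1.2268 / 1.32 = 2764.02 m/s

2764.02


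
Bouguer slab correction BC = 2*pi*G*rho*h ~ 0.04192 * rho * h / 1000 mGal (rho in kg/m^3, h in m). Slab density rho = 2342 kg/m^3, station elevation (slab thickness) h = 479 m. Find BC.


BC = 0.04192 * rho * h / 1000
= 0.04192 * 2342 * 479 / 1000
= 47.0266 mGal

47.0266


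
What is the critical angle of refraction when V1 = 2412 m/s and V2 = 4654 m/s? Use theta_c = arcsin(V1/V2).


V1/V2 = 2412/4654 = 0.518264
theta_c = arcsin(0.518264) = 31.2159 degrees

31.2159


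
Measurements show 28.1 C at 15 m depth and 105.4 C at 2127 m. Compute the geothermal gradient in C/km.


dT = 105.4 - 28.1 = 77.3 C
dz = 2127 - 15 = 2112 m
gradient = dT/dz * 1000 = 77.3/2112 * 1000 = 36.6004 C/km

36.6004


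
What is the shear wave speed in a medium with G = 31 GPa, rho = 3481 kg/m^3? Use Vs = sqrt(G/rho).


Convert G to Pa: G = 31e9 Pa
Compute G/rho = 31e9 / 3481 = 8905486.929
Vs = sqrt(8905486.929) = 2984.21 m/s

2984.21
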